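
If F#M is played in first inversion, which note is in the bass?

F#M in root position is F#–A#–C#.
First inversion places the third in the bass, which is A#.

A#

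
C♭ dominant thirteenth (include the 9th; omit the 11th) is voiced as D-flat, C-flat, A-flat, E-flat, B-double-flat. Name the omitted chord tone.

The full C♭ dominant thirteenth chord is C-flat, E-flat, G-flat, B-double-flat, D-flat, A-flat.
Comparing with the voicing, the perfect 5th (5th) — G-flat — is absent.

G-flat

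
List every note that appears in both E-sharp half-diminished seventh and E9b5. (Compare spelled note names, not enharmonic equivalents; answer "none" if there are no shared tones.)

G♯

E-sharp half-diminished seventh = E♯, G♯, B, D♯.
E9b5 = E, G♯, B♭, D, F♯.
Shared: G♯.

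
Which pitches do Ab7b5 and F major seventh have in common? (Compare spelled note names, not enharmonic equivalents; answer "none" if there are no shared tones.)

Ab7b5 = Ab, C, Ebb, Gb.
F major seventh = F, A, C, E.
Shared: C.

C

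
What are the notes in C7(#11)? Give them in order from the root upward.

C, E, G, Bb, F#

Root C, quality dominant seventh sharp eleven:
C — root
E — major 3rd
G — perfect 5th
Bb — minor 7th
F# — augmented 11th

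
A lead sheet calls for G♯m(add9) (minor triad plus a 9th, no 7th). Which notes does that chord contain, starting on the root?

G♯, B, D♯, A♯

G♯m(add9): minor added-ninth on G♯.
- root: G♯
- minor 3rd: B
- perfect 5th: D♯
- major 9th: A♯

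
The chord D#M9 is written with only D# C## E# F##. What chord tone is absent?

A#

D#M9 = D#, F##, A#, C##, E#. The voicing lacks the 5th (perfect 5th), A#.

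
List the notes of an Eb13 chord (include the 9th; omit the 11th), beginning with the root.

Eb, G, Bb, Db, F, C

Root Eb, quality dominant thirteenth:
root → Eb
3rd (major 3rd) → G
5th (perfect 5th) → Bb
7th (minor 7th) → Db
9th (major 9th) → F
13th (major 13th) → C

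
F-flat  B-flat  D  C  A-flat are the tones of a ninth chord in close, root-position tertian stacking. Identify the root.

Arranged so that each adjacent pair is a third by letter name: B-flat – D – F-flat – A-flat – C.
The bottom of that stack, B-flat, is the root (this is B-flat dominant ninth flat five).

B-flat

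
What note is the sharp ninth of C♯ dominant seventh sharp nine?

Root of C♯ dominant seventh sharp nine = C#. The 9th is an augmented 9th: C# up an augmented 9th → D##.

D##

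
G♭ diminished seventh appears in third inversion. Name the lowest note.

F-double-flat

G♭ diminished seventh in root position is G-flat–B-double-flat–D-double-flat–F-double-flat.
Third inversion places the seventh in the bass, which is F-double-flat.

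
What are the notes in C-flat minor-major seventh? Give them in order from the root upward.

Cb, Ebb, Gb, Bb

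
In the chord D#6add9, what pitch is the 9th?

E♯

Root of D#6add9 = D♯. The 9th is a major 9th: D♯ up a major 9th → E♯.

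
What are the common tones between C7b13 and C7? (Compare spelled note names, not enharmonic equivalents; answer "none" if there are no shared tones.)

C, E, G, Bb

C7b13 = C, E, G, Bb, Ab.
C7 = C, E, G, Bb.
Shared: C, E, G, Bb.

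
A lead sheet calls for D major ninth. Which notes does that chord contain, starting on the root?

D major ninth is a major ninth built on D.
Root: D
Major 3rd (3rd): F#
Perfect 5th (5th): A
Major 7th (7th): C#
Major 9th (9th): E

D F# A C# E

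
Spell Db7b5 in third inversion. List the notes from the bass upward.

In root position, Db7b5 is Db–F–Abb–Cb.
Third inversion puts the seventh (Cb) in the bass.

Cb  Db  F  Abb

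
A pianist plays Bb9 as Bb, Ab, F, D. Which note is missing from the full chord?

Bb9 = Bb, D, F, Ab, C. The voicing lacks the 9th (major 9th), C.

C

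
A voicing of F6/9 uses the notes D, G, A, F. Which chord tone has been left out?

C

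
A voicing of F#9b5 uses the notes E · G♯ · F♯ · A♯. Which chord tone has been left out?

The full F#9b5 chord is F♯, A♯, C, E, G♯.
Comparing with the voicing, the diminished 5th (5th) — C — is absent.

C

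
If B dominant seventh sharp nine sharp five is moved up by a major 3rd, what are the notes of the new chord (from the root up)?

D#, F##, A##, C#, E##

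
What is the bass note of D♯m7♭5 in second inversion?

A

D♯m7♭5 = D#–F#–A–C#. Second inversion → fifth in the bass = A.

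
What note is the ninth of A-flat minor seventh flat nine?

Bbb

A-flat minor seventh flat nine is built on Ab; its 9th is a minor 9th above the root.
A second above A uses the letter B, and the minor 9th above Ab is Bbb.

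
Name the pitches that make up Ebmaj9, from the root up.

Eb G Bb D F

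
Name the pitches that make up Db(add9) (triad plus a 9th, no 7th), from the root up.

Db, F, Ab, Eb

Db(add9): added-ninth on Db.
- root: Db
- major 3rd: F
- perfect 5th: Ab
- major 9th: Eb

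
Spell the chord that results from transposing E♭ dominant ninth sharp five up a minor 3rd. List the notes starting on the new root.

G♭ B♭ D F♭ A♭

A minor 3rd up from E♭ is G♭, so the new chord is G♭ dominant ninth sharp five.
root → G♭
3rd (major 3rd) → B♭
5th (augmented 5th) → D
7th (minor 7th) → F♭
9th (major 9th) → A♭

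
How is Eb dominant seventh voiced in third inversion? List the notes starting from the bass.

In root position, Eb dominant seventh is E♭–G–B♭–D♭.
Third inversion puts the seventh (D♭) in the bass.

D♭  E♭  G  B♭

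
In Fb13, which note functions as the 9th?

Root of Fb13 = F♭. The 9th is a major 9th: F♭ up a major 9th → G♭.

G♭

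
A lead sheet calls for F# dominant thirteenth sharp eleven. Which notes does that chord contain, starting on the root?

Root F-sharp, quality dominant thirteenth sharp eleven:
root → F-sharp
3rd (major 3rd) → A-sharp
5th (perfect 5th) → C-sharp
7th (minor 7th) → E
9th (major 9th) → G-sharp
11th (augmented 11th) → B-sharp
13th (major 13th) → D-sharp

F-sharp, A-sharp, C-sharp, E, G-sharp, B-sharp, D-sharp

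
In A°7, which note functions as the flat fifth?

A°7 is built on A; its 5th is a diminished 5th above the root.
A fifth above A uses the letter E, and the diminished 5th above A is Eb.

Eb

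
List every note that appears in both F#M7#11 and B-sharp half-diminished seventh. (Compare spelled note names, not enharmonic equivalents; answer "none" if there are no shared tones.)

F#M7#11 = F♯, A♯, C♯, E♯, B♯.
B-sharp half-diminished seventh = B♯, D♯, F♯, A♯.
Shared: F♯, A♯, B♯.

F♯, A♯, B♯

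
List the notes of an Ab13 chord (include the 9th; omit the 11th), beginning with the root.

Ab, C, Eb, Gb, Bb, F

Root Ab, quality dominant thirteenth:
root → Ab
3rd (major 3rd) → C
5th (perfect 5th) → Eb
7th (minor 7th) → Gb
9th (major 9th) → Bb
13th (major 13th) → F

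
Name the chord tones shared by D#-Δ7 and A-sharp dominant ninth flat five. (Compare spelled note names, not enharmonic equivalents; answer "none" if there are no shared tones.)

D#-Δ7 = D#, F#, A#, C##.
A-sharp dominant ninth flat five = A#, C##, E, G#, B#.
Shared: A#, C##.

A#, C##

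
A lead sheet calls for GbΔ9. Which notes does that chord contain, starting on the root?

Gb, Bb, Db, F, Ab

GbΔ9 is a major ninth built on Gb.
root → Gb
3rd (major 3rd) → Bb
5th (perfect 5th) → Db
7th (major 7th) → F
9th (major 9th) → Ab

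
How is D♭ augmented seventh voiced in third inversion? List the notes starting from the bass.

C-flat – D-flat – F – A

In root position, D♭ augmented seventh is D-flat–F–A–C-flat.
Third inversion puts the seventh (C-flat) in the bass.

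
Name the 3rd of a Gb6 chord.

B♭

Gb6 is built on G♭; its 3rd is a major 3rd above the root.
A third above G uses the letter B, and the major 3rd above G♭ is B♭.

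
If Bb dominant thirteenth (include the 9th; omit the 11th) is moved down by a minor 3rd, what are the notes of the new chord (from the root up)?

G B D F A E

B♭ down a minor 3rd → G. New chord: G dominant thirteenth.
Root: G
Major 3rd (3rd): B
Perfect 5th (5th): D
Minor 7th (7th): F
Major 9th (9th): A
Major 13th (13th): E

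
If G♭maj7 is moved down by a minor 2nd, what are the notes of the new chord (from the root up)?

Transposed root: Gb → F (minor 2nd down). So we spell F major seventh:
root → F
3rd (major 3rd) → A
5th (perfect 5th) → C
7th (major 7th) → E

F, A, C, E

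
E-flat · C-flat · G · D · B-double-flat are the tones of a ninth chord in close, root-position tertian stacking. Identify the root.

C-flat

Stacking in thirds gives C-flat – E-flat – G – B-double-flat – D, so C-flat is the root — C-flat dominant seventh sharp nine sharp five.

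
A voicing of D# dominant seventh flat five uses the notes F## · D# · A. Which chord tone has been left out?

C#

The full D# dominant seventh flat five chord is D#, F##, A, C#.
Comparing with the voicing, the minor 7th (7th) — C# — is absent.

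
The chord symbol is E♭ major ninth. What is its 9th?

F

Root of E♭ major ninth = E♭. The 9th is a major 9th: E♭ up a major 9th → F.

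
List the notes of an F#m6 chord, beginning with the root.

F#, A, C#, D#

F#m6: minor sixth on F#.
Root: F#
Minor 3rd (3rd): A
Perfect 5th (5th): C#
Major 6th (6th): D#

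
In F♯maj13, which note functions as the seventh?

F♯maj13 is built on F♯; its 7th is a major 7th above the root.
A seventh above F uses the letter E, and the major 7th above F♯ is E♯.

E♯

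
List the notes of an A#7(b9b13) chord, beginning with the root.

A♯ – C𝄪 – E♯ – G♯ – B – F♯

Root A♯, quality dominant seventh flat nine flat thirteen:
Root: A♯
Major 3rd (3rd): C𝄪
Perfect 5th (5th): E♯
Minor 7th (7th): G♯
Minor 9th (9th): B
Minor 13th (13th): F♯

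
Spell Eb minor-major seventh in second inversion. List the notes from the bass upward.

Bb, D, Eb, Gb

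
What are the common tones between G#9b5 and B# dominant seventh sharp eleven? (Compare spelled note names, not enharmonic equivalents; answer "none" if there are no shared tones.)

B#, A#

G#9b5 = G#, B#, D, F#, A#.
B# dominant seventh sharp eleven = B#, D##, F##, A#, E##.
Shared: B#, A#.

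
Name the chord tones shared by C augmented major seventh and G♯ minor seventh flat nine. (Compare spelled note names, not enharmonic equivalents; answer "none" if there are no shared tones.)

C augmented major seventh: C E G-sharp B
G♯ minor seventh flat nine: G-sharp B D-sharp F-sharp A
Common to both → G-sharp, B.

G-sharp, B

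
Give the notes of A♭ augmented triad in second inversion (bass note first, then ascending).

A♭ augmented triad = A-flat–C–E; second inversion → fifth (E) lowest.

E – A-flat – C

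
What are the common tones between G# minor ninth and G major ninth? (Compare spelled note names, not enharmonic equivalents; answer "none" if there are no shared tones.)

G# minor ninth = G-sharp, B, D-sharp, F-sharp, A-sharp.
G major ninth = G, B, D, F-sharp, A.
Shared: B, F-sharp.

B, F-sharp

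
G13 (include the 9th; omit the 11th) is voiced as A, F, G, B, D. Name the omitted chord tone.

E

G13 = G, B, D, F, A, E. The voicing lacks the 13th (major 13th), E.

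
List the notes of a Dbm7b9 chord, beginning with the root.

Dbm7b9: minor seventh flat nine on Db.
Root: Db
Minor 3rd (3rd): Fb
Perfect 5th (5th): Ab
Minor 7th (7th): Cb
Minor 9th (9th): Ebb

Db – Fb – Ab – Cb – Ebb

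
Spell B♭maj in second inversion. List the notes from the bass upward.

In root position, B♭maj is B♭–D–F.
Second inversion puts the fifth (F) in the bass.

F  B♭  D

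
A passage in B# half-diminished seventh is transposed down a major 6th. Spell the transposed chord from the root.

D-sharp F-sharp A C-sharp

A major 6th down from B-sharp is D-sharp, so the new chord is D-sharp half-diminished seventh.
D-sharp — root
F-sharp — minor 3rd
A — diminished 5th
C-sharp — minor 7th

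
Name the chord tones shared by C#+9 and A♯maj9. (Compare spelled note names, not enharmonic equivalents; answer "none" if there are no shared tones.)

E♯ G𝄪

C#+9: C♯ E♯ G𝄪 B D♯
A♯maj9: A♯ C𝄪 E♯ G𝄪 B♯
Common to both → E♯, G𝄪.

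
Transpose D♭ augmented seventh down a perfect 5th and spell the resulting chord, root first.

G-flat B-flat D F-flat

A perfect 5th down from D-flat is G-flat, so the new chord is G-flat augmented seventh.
root → G-flat
3rd (major 3rd) → B-flat
5th (augmented 5th) → D
7th (minor 7th) → F-flat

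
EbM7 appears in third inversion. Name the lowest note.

D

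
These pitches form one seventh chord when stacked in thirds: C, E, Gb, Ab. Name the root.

Stacking in thirds gives Ab – C – E – Gb, so Ab is the root — Ab augmented seventh.

Ab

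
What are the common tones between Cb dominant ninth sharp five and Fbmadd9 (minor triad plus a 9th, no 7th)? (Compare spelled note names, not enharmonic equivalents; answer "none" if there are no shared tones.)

Cb

Cb dominant ninth sharp five: Cb Eb G Bbb Db
Fbmadd9: Fb Abb Cb Gb
Common to both → Cb.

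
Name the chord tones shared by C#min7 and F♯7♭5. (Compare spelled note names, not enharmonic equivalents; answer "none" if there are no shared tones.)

E

C#min7 = C#, E, G#, B.
F♯7♭5 = F#, A#, C, E.
Shared: E.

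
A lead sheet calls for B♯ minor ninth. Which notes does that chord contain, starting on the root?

B♯ minor ninth: minor ninth on B#.
Root: B#
Minor 3rd (3rd): D#
Perfect 5th (5th): F##
Minor 7th (7th): A#
Major 9th (9th): C##

B#, D#, F##, A#, C##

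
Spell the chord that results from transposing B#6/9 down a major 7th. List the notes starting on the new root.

C#, E#, G#, A#, D#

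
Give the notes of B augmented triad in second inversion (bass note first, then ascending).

B augmented triad = B–D-sharp–F-double-sharp; second inversion → fifth (F-double-sharp) lowest.

F-double-sharp B D-sharp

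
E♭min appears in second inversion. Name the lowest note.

Bb

E♭min = Eb–Gb–Bb. Second inversion → fifth in the bass = Bb.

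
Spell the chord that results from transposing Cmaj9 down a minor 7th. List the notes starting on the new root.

D F# A C# E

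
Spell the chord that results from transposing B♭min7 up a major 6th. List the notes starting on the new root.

Bb up a major 6th → G. New chord: G minor seventh.
root → G
3rd (minor 3rd) → Bb
5th (perfect 5th) → D
7th (minor 7th) → F

G  Bb  D  F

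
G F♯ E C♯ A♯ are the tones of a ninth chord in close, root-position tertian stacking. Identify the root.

F♯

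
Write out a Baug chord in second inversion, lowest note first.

In root position, Baug is B–D♯–F𝄪.
Second inversion puts the fifth (F𝄪) in the bass.

F𝄪, B, D♯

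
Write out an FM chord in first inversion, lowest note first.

A – C – F

In root position, FM is F–A–C.
First inversion puts the third (A) in the bass.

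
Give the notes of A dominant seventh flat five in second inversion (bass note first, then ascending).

E-flat, G, A, C-sharp

A dominant seventh flat five = A–C-sharp–E-flat–G; second inversion → fifth (E-flat) lowest.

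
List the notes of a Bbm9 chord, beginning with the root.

Root B♭, quality minor ninth:
root → B♭
3rd (minor 3rd) → D♭
5th (perfect 5th) → F
7th (minor 7th) → A♭
9th (major 9th) → C

B♭, D♭, F, A♭, C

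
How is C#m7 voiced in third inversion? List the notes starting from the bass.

B, C♯, E, G♯

In root position, C#m7 is C♯–E–G♯–B.
Third inversion puts the seventh (B) in the bass.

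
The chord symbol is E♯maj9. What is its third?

G##

Root of E♯maj9 = E#. The 3rd is a major 3rd: E# up a major 3rd → G##.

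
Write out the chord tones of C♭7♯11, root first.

Cb, Eb, Gb, Bbb, F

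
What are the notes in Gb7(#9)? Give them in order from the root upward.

Gb, Bb, Db, Fb, A

Gb7(#9): dominant seventh sharp nine on Gb.
Gb — root
Bb — major 3rd
Db — perfect 5th
Fb — minor 7th
A — augmented 9th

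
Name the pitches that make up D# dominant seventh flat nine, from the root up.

D# F## A# C# E

D# dominant seventh flat nine: dominant seventh flat nine on D#.
D# — root
F## — major 3rd
A# — perfect 5th
C# — minor 7th
E — minor 9th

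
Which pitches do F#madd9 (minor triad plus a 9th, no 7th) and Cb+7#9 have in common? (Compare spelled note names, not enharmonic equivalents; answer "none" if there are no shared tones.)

F#madd9 = F#, A, C#, G#.
Cb+7#9 = Cb, Eb, G, Bbb, D.
Shared: none.

none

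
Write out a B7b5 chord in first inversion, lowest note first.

D♯ F A B

In root position, B7b5 is B–D♯–F–A.
First inversion puts the third (D♯) in the bass.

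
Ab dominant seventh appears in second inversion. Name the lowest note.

E-flat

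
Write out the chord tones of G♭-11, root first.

Gb – Bbb – Db – Fb – Ab – Cb

G♭-11 is a minor eleventh built on Gb.
- root: Gb
- minor 3rd: Bbb
- perfect 5th: Db
- minor 7th: Fb
- major 9th: Ab
- perfect 11th: Cb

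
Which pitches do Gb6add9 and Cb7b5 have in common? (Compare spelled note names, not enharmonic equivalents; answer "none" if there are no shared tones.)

Gb6add9: Gb Bb Db Eb Ab
Cb7b5: Cb Eb Gbb Bbb
Common to both → Eb.

Eb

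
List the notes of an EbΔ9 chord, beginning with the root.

Eb  G  Bb  D  F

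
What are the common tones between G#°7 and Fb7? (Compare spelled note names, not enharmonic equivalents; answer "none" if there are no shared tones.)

none

G#°7: G♯ B D F
Fb7: F♭ A♭ C♭ E𝄫
Common to both → none.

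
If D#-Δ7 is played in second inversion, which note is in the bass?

A#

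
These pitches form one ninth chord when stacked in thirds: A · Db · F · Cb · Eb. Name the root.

Db

Stacking in thirds gives Db – F – A – Cb – Eb, so Db is the root — Db dominant ninth sharp five.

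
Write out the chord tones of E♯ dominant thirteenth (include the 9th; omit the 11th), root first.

E-sharp, G-double-sharp, B-sharp, D-sharp, F-double-sharp, C-double-sharp

Root E-sharp, quality dominant thirteenth:
Root: E-sharp
Major 3rd (3rd): G-double-sharp
Perfect 5th (5th): B-sharp
Minor 7th (7th): D-sharp
Major 9th (9th): F-double-sharp
Major 13th (13th): C-double-sharp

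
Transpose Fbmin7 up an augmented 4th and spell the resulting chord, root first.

Fb up an augmented 4th → Bb. New chord: Bb minor seventh.
Bb — root
Db — minor 3rd
F — perfect 5th
Ab — minor 7th

Bb  Db  F  Ab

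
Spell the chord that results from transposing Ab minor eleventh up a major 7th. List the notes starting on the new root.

Transposed root: A♭ → G (major 7th up). So we spell G minor eleventh:
- root: G
- minor 3rd: B♭
- perfect 5th: D
- minor 7th: F
- major 9th: A
- perfect 11th: C

G  B♭  D  F  A  C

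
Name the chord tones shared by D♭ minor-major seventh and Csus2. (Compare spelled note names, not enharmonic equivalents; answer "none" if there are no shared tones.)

C

D♭ minor-major seventh: Db Fb Ab C
Csus2: C D G
Common to both → C.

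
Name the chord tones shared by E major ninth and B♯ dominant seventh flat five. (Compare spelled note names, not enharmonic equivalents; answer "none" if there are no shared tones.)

E major ninth: E G-sharp B D-sharp F-sharp
B♯ dominant seventh flat five: B-sharp D-double-sharp F-sharp A-sharp
Common to both → F-sharp.

F-sharp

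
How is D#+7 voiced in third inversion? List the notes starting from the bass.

C♯, D♯, F𝄪, A𝄪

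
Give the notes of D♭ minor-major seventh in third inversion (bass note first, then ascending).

C  D-flat  F-flat  A-flat

D♭ minor-major seventh = D-flat–F-flat–A-flat–C; third inversion → seventh (C) lowest.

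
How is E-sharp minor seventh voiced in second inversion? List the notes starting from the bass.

E-sharp minor seventh = E-sharp–G-sharp–B-sharp–D-sharp; second inversion → fifth (B-sharp) lowest.

B-sharp D-sharp E-sharp G-sharp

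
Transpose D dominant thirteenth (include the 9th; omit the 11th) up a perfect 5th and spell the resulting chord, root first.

A – C# – E – G – B – F#

D up a perfect 5th → A. New chord: A dominant thirteenth.
root → A
3rd (major 3rd) → C#
5th (perfect 5th) → E
7th (minor 7th) → G
9th (major 9th) → B
13th (major 13th) → F#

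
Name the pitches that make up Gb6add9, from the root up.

Gb – Bb – Db – Eb – Ab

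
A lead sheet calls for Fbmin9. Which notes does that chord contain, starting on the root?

Fbmin9 is a minor ninth built on Fb.
root → Fb
3rd (minor 3rd) → Abb
5th (perfect 5th) → Cb
7th (minor 7th) → Ebb
9th (major 9th) → Gb

Fb – Abb – Cb – Ebb – Gb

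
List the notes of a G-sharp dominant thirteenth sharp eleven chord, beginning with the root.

G-sharp dominant thirteenth sharp eleven is a dominant thirteenth sharp eleven built on G-sharp.
- root: G-sharp
- major 3rd: B-sharp
- perfect 5th: D-sharp
- minor 7th: F-sharp
- major 9th: A-sharp
- augmented 11th: C-double-sharp
- major 13th: E-sharp

G-sharp  B-sharp  D-sharp  F-sharp  A-sharp  C-double-sharp  E-sharp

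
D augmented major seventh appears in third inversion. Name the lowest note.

D augmented major seventh in root position is D–F-sharp–A-sharp–C-sharp.
Third inversion places the seventh in the bass, which is C-sharp.

C-sharp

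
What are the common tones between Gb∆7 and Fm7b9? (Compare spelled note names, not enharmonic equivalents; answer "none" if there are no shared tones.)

Gb∆7 = Gb, Bb, Db, F.
Fm7b9 = F, Ab, C, Eb, Gb.
Shared: Gb, F.

Gb F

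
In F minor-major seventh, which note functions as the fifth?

C

Root of F minor-major seventh = F. The 5th is a perfect 5th: F up a perfect 5th → C.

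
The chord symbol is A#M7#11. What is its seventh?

Root of A#M7#11 = A♯. The 7th is a major 7th: A♯ up a major 7th → G𝄪.

G𝄪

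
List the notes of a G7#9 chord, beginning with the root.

G7#9 is a dominant seventh sharp nine built on G.
root → G
3rd (major 3rd) → B
5th (perfect 5th) → D
7th (minor 7th) → F
9th (augmented 9th) → A#

G, B, D, F, A#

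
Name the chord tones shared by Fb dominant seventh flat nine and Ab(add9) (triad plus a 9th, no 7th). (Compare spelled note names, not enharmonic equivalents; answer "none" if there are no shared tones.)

A♭

Fb dominant seventh flat nine: F♭ A♭ C♭ E𝄫 G𝄫
Ab(add9): A♭ C E♭ B♭
Common to both → A♭.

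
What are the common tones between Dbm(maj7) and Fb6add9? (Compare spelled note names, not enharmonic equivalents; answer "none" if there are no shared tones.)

Dbm(maj7) = D♭, F♭, A♭, C.
Fb6add9 = F♭, A♭, C♭, D♭, G♭.
Shared: D♭, F♭, A♭.

D♭ F♭ A♭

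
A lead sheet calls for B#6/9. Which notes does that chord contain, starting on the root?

B#, D##, F##, G##, C##

B#6/9 is a six-nine built on B#.
- root: B#
- major 3rd: D##
- perfect 5th: F##
- major 6th: G##
- major 9th: C##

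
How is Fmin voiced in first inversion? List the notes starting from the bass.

In root position, Fmin is F–A♭–C.
First inversion puts the third (A♭) in the bass.

A♭, C, F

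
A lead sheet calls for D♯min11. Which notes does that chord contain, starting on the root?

D#, F#, A#, C#, E#, G#

D♯min11: minor eleventh on D#.
Root: D#
Minor 3rd (3rd): F#
Perfect 5th (5th): A#
Minor 7th (7th): C#
Major 9th (9th): E#
Perfect 11th (11th): G#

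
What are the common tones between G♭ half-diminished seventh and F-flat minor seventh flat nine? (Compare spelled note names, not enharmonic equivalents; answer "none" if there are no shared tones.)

F-flat

G♭ half-diminished seventh: G-flat B-double-flat D-double-flat F-flat
F-flat minor seventh flat nine: F-flat A-double-flat C-flat E-double-flat G-double-flat
Common to both → F-flat.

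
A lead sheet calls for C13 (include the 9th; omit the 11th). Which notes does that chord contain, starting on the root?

C  E  G  B♭  D  A

C13 is a dominant thirteenth built on C.
C — root
E — major 3rd
G — perfect 5th
B♭ — minor 7th
D — major 9th
A — major 13th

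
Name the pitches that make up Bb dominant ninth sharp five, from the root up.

Root B-flat, quality dominant ninth sharp five:
Root: B-flat
Major 3rd (3rd): D
Augmented 5th (5th): F-sharp
Minor 7th (7th): A-flat
Major 9th (9th): C

B-flat, D, F-sharp, A-flat, C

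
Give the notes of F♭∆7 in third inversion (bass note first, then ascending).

In root position, F♭∆7 is Fb–Ab–Cb–Eb.
Third inversion puts the seventh (Eb) in the bass.

Eb Fb Ab Cb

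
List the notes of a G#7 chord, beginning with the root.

G♯  B♯  D♯  F♯

G#7: dominant seventh on G♯.
root → G♯
3rd (major 3rd) → B♯
5th (perfect 5th) → D♯
7th (minor 7th) → F♯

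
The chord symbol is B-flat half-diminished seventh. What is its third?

D-flat

B-flat half-diminished seventh is built on B-flat; its 3rd is a minor 3rd above the root.
A third above B uses the letter D, and the minor 3rd above B-flat is D-flat.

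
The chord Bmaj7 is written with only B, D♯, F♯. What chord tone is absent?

The full Bmaj7 chord is B, D♯, F♯, A♯.
Comparing with the voicing, the major 7th (7th) — A♯ — is absent.

A♯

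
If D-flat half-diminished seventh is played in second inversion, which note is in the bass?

D-flat half-diminished seventh in root position is D-flat–F-flat–A-double-flat–C-flat.
Second inversion places the fifth in the bass, which is A-double-flat.

A-double-flat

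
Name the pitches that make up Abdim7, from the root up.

Ab Cb Ebb Gbb

Abdim7 is a diminished seventh built on Ab.
Ab — root
Cb — minor 3rd
Ebb — diminished 5th
Gbb — diminished 7th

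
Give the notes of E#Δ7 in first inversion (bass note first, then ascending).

G𝄪  B♯  D𝄪  E♯

E#Δ7 = E♯–G𝄪–B♯–D𝄪; first inversion → third (G𝄪) lowest.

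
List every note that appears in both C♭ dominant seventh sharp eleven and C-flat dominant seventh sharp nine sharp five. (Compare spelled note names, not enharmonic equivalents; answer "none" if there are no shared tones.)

C♭ dominant seventh sharp eleven = C-flat, E-flat, G-flat, B-double-flat, F.
C-flat dominant seventh sharp nine sharp five = C-flat, E-flat, G, B-double-flat, D.
Shared: C-flat, E-flat, B-double-flat.

C-flat  E-flat  B-double-flat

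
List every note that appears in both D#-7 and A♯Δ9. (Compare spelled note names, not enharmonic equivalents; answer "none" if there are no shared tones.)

D#-7: D♯ F♯ A♯ C♯
A♯Δ9: A♯ C𝄪 E♯ G𝄪 B♯
Common to both → A♯.

A♯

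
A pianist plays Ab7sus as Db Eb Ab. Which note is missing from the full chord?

Ab7sus = Ab, Db, Eb, Gb. The voicing lacks the 7th (minor 7th), Gb.

Gb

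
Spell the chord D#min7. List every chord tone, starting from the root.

D#min7 is a minor seventh built on D#.
Root: D#
Minor 3rd (3rd): F#
Perfect 5th (5th): A#
Minor 7th (7th): C#

D#, F#, A#, C#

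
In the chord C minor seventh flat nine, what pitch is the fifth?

G

Root of C minor seventh flat nine = C. The 5th is a perfect 5th: C up a perfect 5th → G.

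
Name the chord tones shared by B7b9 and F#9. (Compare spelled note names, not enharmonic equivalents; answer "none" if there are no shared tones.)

F#

B7b9: B D# F# A C
F#9: F# A# C# E G#
Common to both → F#.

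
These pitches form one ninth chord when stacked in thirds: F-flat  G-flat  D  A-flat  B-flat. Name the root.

G-flat

Arranged so that each adjacent pair is a third by letter name: G-flat – B-flat – D – F-flat – A-flat.
The bottom of that stack, G-flat, is the root (this is G-flat dominant ninth sharp five).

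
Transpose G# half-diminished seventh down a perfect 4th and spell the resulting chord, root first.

G-sharp down a perfect 4th → D-sharp. New chord: D-sharp half-diminished seventh.
Root: D-sharp
Minor 3rd (3rd): F-sharp
Diminished 5th (5th): A
Minor 7th (7th): C-sharp

D-sharp, F-sharp, A, C-sharp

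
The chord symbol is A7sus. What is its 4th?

D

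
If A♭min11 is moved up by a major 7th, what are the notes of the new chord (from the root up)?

A major 7th up from Ab is G, so the new chord is G minor eleventh.
- root: G
- minor 3rd: Bb
- perfect 5th: D
- minor 7th: F
- major 9th: A
- perfect 11th: C

G – Bb – D – F – A – C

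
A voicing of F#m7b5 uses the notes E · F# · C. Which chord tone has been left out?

A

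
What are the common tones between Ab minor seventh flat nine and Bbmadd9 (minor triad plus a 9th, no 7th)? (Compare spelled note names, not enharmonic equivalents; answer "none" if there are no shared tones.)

none

Ab minor seventh flat nine = Ab, Cb, Eb, Gb, Bbb.
Bbmadd9 = Bb, Db, F, C.
Shared: none.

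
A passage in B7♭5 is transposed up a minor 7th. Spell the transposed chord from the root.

A  C#  Eb  G

A minor 7th up from B is A, so the new chord is A dominant seventh flat five.
- root: A
- major 3rd: C#
- diminished 5th: Eb
- minor 7th: G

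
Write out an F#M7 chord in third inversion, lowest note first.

E♯  F♯  A♯  C♯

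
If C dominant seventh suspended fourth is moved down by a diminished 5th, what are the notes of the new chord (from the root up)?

F-sharp, B, C-sharp, E

Transposed root: C → F-sharp (diminished 5th down). So we spell F-sharp dominant seventh suspended fourth:
root → F-sharp
4th (perfect 4th) → B
5th (perfect 5th) → C-sharp
7th (minor 7th) → E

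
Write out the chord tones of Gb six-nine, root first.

Gb six-nine is a six-nine built on G-flat.
root → G-flat
3rd (major 3rd) → B-flat
5th (perfect 5th) → D-flat
6th (major 6th) → E-flat
9th (major 9th) → A-flat

G-flat B-flat D-flat E-flat A-flat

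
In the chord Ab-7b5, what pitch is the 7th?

Root of Ab-7b5 = Ab. The 7th is a minor 7th: Ab up a minor 7th → Gb.

Gb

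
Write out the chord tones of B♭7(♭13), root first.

B♭7(♭13): dominant seventh flat thirteen on Bb.
- root: Bb
- major 3rd: D
- perfect 5th: F
- minor 7th: Ab
- minor 13th: Gb

Bb D F Ab Gb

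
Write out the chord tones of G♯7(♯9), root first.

G# – B# – D# – F# – A##

Root G#, quality dominant seventh sharp nine:
Root: G#
Major 3rd (3rd): B#
Perfect 5th (5th): D#
Minor 7th (7th): F#
Augmented 9th (9th): A##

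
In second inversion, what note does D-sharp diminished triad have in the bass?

D-sharp diminished triad = D-sharp–F-sharp–A. Second inversion → fifth in the bass = A.

A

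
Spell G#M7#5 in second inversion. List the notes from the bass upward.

D##, F##, G#, B#

G#M7#5 = G#–B#–D##–F##; second inversion → fifth (D##) lowest.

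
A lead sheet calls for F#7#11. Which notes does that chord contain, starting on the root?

F# – A# – C# – E – B#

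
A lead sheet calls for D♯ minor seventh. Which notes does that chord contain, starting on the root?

D-sharp – F-sharp – A-sharp – C-sharp

D♯ minor seventh: minor seventh on D-sharp.
root → D-sharp
3rd (minor 3rd) → F-sharp
5th (perfect 5th) → A-sharp
7th (minor 7th) → C-sharp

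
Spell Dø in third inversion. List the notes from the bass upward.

Dø = D–F–A♭–C; third inversion → seventh (C) lowest.

C D F A♭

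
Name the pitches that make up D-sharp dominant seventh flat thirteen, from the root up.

D# F## A# C# B

Root D#, quality dominant seventh flat thirteen:
- root: D#
- major 3rd: F##
- perfect 5th: A#
- minor 7th: C#
- minor 13th: B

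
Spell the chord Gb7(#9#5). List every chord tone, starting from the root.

G♭ – B♭ – D – F♭ – A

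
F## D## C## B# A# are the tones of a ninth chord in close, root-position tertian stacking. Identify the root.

Arranged so that each adjacent pair is a third by letter name: B# – D## – F## – A# – C##.
The bottom of that stack, B#, is the root (this is B# dominant ninth).

B#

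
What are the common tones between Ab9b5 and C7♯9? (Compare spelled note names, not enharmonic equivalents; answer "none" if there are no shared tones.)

Ab9b5 = Ab, C, Ebb, Gb, Bb.
C7♯9 = C, E, G, Bb, D#.
Shared: C, Bb.

C, Bb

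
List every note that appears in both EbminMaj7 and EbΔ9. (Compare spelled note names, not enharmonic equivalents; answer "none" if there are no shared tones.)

E♭ B♭ D

EbminMaj7: E♭ G♭ B♭ D
EbΔ9: E♭ G B♭ D F
Common to both → E♭, B♭, D.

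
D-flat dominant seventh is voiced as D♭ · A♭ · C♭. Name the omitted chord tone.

D-flat dominant seventh = D♭, F, A♭, C♭. The voicing lacks the 3rd (major 3rd), F.

F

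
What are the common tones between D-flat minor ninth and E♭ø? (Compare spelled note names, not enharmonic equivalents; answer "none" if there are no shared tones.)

D-flat minor ninth = Db, Fb, Ab, Cb, Eb.
E♭ø = Eb, Gb, Bbb, Db.
Shared: Db, Eb.

Db  Eb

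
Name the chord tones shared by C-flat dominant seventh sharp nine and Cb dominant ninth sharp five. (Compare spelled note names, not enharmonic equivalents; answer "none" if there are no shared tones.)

C-flat – E-flat – B-double-flat

C-flat dominant seventh sharp nine: C-flat E-flat G-flat B-double-flat D
Cb dominant ninth sharp five: C-flat E-flat G B-double-flat D-flat
Common to both → C-flat, E-flat, B-double-flat.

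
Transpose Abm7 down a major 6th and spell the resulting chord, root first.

A major 6th down from Ab is Cb, so the new chord is Cb minor seventh.
Cb — root
Ebb — minor 3rd
Gb — perfect 5th
Bbb — minor 7th

Cb Ebb Gb Bbb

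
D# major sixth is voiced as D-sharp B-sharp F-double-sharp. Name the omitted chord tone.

The full D# major sixth chord is D-sharp, F-double-sharp, A-sharp, B-sharp.
Comparing with the voicing, the perfect 5th (5th) — A-sharp — is absent.

A-sharp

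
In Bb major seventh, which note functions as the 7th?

Bb major seventh is built on Bb; its 7th is a major 7th above the root.
A seventh above B uses the letter A, and the major 7th above Bb is A.

A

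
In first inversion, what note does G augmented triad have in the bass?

B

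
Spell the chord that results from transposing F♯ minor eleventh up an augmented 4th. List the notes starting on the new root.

B-sharp, D-sharp, F-double-sharp, A-sharp, C-double-sharp, E-sharp

Transposed root: F-sharp → B-sharp (augmented 4th up). So we spell B-sharp minor eleventh:
root → B-sharp
3rd (minor 3rd) → D-sharp
5th (perfect 5th) → F-double-sharp
7th (minor 7th) → A-sharp
9th (major 9th) → C-double-sharp
11th (perfect 11th) → E-sharp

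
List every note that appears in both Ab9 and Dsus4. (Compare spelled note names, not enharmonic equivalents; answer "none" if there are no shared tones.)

Ab9 = A♭, C, E♭, G♭, B♭.
Dsus4 = D, G, A.
Shared: none.

none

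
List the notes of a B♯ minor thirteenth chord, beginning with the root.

B#, D#, F##, A#, C##, E#, G##

B♯ minor thirteenth: minor thirteenth on B#.
- root: B#
- minor 3rd: D#
- perfect 5th: F##
- minor 7th: A#
- major 9th: C##
- perfect 11th: E#
- major 13th: G##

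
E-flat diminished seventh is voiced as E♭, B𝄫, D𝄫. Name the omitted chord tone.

The full E-flat diminished seventh chord is E♭, G♭, B𝄫, D𝄫.
Comparing with the voicing, the minor 3rd (3rd) — G♭ — is absent.

G♭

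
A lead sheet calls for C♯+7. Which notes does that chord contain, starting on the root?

C#, E#, G##, B

C♯+7 is an augmented seventh built on C#.
Root: C#
Major 3rd (3rd): E#
Augmented 5th (5th): G##
Minor 7th (7th): B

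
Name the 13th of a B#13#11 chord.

G##

Root of B#13#11 = B#. The 13th is a major 13th: B# up a major 13th → G##.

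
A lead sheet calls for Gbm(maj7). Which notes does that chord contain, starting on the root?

Gbm(maj7): minor-major seventh on G♭.
root → G♭
3rd (minor 3rd) → B𝄫
5th (perfect 5th) → D♭
7th (major 7th) → F

G♭ B𝄫 D♭ F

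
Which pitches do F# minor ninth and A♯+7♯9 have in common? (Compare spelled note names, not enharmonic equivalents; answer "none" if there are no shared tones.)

G#

F# minor ninth: F# A C# E G#
A♯+7♯9: A# C## E## G# B##
Common to both → G#.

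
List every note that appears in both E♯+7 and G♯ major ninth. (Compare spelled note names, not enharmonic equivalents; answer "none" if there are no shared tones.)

D#

E♯+7 = E#, G##, B##, D#.
G♯ major ninth = G#, B#, D#, F##, A#.
Shared: D#.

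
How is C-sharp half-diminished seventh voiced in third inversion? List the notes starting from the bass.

B – C-sharp – E – G

In root position, C-sharp half-diminished seventh is C-sharp–E–G–B.
Third inversion puts the seventh (B) in the bass.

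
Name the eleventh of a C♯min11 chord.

F#

C♯min11 is built on C#; its 11th is a perfect 11th above the root.
A fourth above C uses the letter F, and the perfect 11th above C# is F#.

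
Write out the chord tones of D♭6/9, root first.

D♭  F  A♭  B♭  E♭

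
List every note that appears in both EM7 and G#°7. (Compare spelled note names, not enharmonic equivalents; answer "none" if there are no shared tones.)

G♯ – B

EM7: E G♯ B D♯
G#°7: G♯ B D F
Common to both → G♯, B.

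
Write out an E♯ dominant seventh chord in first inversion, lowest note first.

G##, B#, D#, E#

In root position, E♯ dominant seventh is E#–G##–B#–D#.
First inversion puts the third (G##) in the bass.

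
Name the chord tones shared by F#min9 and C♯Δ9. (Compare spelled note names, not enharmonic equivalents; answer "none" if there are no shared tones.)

C#, G#

F#min9 = F#, A, C#, E, G#.
C♯Δ9 = C#, E#, G#, B#, D#.
Shared: C#, G#.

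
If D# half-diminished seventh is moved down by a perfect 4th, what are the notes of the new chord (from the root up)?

A#, C#, E, G#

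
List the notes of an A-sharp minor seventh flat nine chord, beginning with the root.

A-sharp, C-sharp, E-sharp, G-sharp, B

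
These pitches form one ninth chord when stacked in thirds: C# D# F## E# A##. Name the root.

D#

Arranged so that each adjacent pair is a third by letter name: D# – F## – A## – C# – E#.
The bottom of that stack, D#, is the root (this is D# dominant ninth sharp five).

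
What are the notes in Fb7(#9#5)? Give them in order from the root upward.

Fb7(#9#5) is a dominant seventh sharp nine sharp five built on Fb.
Root: Fb
Major 3rd (3rd): Ab
Augmented 5th (5th): C
Minor 7th (7th): Ebb
Augmented 9th (9th): G

Fb Ab C Ebb G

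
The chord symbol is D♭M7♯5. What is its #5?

A

Root of D♭M7♯5 = D♭. The 5th is an augmented 5th: D♭ up an augmented 5th → A.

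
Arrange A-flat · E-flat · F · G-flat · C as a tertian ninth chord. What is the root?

Arranged so that each adjacent pair is a third by letter name: F – A-flat – C – E-flat – G-flat.
The bottom of that stack, F, is the root (this is F minor seventh flat nine).

F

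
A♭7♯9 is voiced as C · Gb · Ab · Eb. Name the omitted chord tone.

The full A♭7♯9 chord is Ab, C, Eb, Gb, B.
Comparing with the voicing, the augmented 9th (9th) — B — is absent.

B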